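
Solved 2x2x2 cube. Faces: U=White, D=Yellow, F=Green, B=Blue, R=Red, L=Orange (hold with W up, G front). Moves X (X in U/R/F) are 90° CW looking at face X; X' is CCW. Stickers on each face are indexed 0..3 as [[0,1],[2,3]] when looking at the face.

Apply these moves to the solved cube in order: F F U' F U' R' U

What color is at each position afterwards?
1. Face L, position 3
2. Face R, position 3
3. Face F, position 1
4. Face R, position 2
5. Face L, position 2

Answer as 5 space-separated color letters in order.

Answer: W Y R G O

Derivation:
After move 1 (F): F=GGGG U=WWOO R=WRWR D=RRYY L=OYOY
After move 2 (F): F=GGGG U=WWYY R=OROR D=WWYY L=OROR
After move 3 (U'): U=WYWY F=ORGG R=GGOR B=ORBB L=BBOR
After move 4 (F): F=GOGR U=WYRB R=WGYR D=OGYY L=BWOW
After move 5 (U'): U=YBWR F=BWGR R=GOYR B=WGBB L=OROW
After move 6 (R'): R=ORGY U=YBWW F=BBGR D=OWYR B=YGGB
After move 7 (U): U=WYWB F=ORGR R=YGGY B=ORGB L=BBOW
Query 1: L[3] = W
Query 2: R[3] = Y
Query 3: F[1] = R
Query 4: R[2] = G
Query 5: L[2] = O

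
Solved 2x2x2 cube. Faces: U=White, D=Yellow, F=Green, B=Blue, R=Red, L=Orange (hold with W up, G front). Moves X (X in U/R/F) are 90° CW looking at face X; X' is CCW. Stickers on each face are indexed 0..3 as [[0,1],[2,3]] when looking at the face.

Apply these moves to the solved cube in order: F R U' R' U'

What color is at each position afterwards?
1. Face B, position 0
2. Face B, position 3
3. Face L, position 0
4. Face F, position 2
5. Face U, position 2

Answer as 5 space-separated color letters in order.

After move 1 (F): F=GGGG U=WWOO R=WRWR D=RRYY L=OYOY
After move 2 (R): R=WWRR U=WGOG F=GRGY D=RBYB B=OBWB
After move 3 (U'): U=GGWO F=OYGY R=GRRR B=WWWB L=OBOY
After move 4 (R'): R=RRGR U=GWWW F=OGGO D=RYYY B=BWBB
After move 5 (U'): U=WWGW F=OBGO R=OGGR B=RRBB L=BWOY
Query 1: B[0] = R
Query 2: B[3] = B
Query 3: L[0] = B
Query 4: F[2] = G
Query 5: U[2] = G

Answer: R B B G G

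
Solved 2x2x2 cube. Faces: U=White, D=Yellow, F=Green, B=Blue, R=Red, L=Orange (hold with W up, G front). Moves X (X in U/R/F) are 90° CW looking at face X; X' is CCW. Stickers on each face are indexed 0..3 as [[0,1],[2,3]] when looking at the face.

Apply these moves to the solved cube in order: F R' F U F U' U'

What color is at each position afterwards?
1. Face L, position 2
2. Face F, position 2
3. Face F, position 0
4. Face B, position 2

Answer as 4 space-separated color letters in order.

After move 1 (F): F=GGGG U=WWOO R=WRWR D=RRYY L=OYOY
After move 2 (R'): R=RRWW U=WBOB F=GWGO D=RGYG B=YBRB
After move 3 (F): F=GGOW U=WBYY R=ORBW D=WRYG L=OROG
After move 4 (U): U=YWYB F=OROW R=YBBW B=ORRB L=GGOG
After move 5 (F): F=OOWR U=YWGG R=YBBW D=BYYG L=GWOR
After move 6 (U'): U=WGYG F=GWWR R=OOBW B=YBRB L=OROR
After move 7 (U'): U=GGWY F=ORWR R=GWBW B=OORB L=YBOR
Query 1: L[2] = O
Query 2: F[2] = W
Query 3: F[0] = O
Query 4: B[2] = R

Answer: O W O R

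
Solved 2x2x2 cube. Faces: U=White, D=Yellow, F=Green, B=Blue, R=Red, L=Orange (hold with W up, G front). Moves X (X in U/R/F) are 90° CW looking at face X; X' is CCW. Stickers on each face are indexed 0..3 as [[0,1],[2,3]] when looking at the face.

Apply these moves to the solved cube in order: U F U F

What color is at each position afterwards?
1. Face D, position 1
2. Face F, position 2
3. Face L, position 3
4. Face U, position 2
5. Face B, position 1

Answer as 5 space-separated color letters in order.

Answer: O R B Y Y

Derivation:
After move 1 (U): U=WWWW F=RRGG R=BBRR B=OOBB L=GGOO
After move 2 (F): F=GRGR U=WWOG R=WBWR D=RBYY L=GYOY
After move 3 (U): U=OWGW F=WBGR R=OOWR B=GYBB L=GROY
After move 4 (F): F=GWRB U=OWYR R=GOWR D=WOYY L=GROB
Query 1: D[1] = O
Query 2: F[2] = R
Query 3: L[3] = B
Query 4: U[2] = Y
Query 5: B[1] = Y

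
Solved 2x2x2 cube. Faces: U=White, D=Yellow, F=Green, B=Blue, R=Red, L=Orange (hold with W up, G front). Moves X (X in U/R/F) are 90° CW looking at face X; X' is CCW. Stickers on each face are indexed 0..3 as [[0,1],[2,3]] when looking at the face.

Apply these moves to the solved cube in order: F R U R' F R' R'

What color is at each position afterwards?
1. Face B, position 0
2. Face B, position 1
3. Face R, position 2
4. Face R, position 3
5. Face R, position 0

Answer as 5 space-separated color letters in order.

Answer: W Y R G R

Derivation:
After move 1 (F): F=GGGG U=WWOO R=WRWR D=RRYY L=OYOY
After move 2 (R): R=WWRR U=WGOG F=GRGY D=RBYB B=OBWB
After move 3 (U): U=OWGG F=WWGY R=OBRR B=OYWB L=GROY
After move 4 (R'): R=BROR U=OWGO F=WWGG D=RWYY B=BYBB
After move 5 (F): F=GWGW U=OWYR R=GROR D=OBYY L=GROW
After move 6 (R'): R=RRGO U=OBYB F=GWGR D=OWYW B=YYBB
After move 7 (R'): R=RORG U=OBYY F=GBGB D=OWYR B=WYWB
Query 1: B[0] = W
Query 2: B[1] = Y
Query 3: R[2] = R
Query 4: R[3] = G
Query 5: R[0] = R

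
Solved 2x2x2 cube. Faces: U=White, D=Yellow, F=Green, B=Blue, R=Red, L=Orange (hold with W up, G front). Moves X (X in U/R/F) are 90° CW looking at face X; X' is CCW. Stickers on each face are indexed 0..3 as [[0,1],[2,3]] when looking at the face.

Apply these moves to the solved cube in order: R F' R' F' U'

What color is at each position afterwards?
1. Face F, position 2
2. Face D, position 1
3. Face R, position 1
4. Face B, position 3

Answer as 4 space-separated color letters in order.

After move 1 (R): R=RRRR U=WGWG F=GYGY D=YBYB B=WBWB
After move 2 (F'): F=YYGG U=WGRR R=BRYR D=OOYB L=OGOW
After move 3 (R'): R=RRBY U=WWRW F=YGGR D=OYYG B=BBOB
After move 4 (F'): F=GRYG U=WWRB R=YROY D=GWYG L=OWOR
After move 5 (U'): U=WBWR F=OWYG R=GROY B=YROB L=BBOR
Query 1: F[2] = Y
Query 2: D[1] = W
Query 3: R[1] = R
Query 4: B[3] = B

Answer: Y W R B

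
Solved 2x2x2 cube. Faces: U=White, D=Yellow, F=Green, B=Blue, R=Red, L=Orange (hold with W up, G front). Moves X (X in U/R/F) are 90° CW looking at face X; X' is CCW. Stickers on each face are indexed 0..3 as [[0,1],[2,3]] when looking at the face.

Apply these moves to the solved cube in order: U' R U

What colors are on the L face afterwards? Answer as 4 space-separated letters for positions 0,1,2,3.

After move 1 (U'): U=WWWW F=OOGG R=GGRR B=RRBB L=BBOO
After move 2 (R): R=RGRG U=WOWG F=OYGY D=YBYR B=WRWB
After move 3 (U): U=WWGO F=RGGY R=WRRG B=BBWB L=OYOO
Query: L face = OYOO

Answer: O Y O O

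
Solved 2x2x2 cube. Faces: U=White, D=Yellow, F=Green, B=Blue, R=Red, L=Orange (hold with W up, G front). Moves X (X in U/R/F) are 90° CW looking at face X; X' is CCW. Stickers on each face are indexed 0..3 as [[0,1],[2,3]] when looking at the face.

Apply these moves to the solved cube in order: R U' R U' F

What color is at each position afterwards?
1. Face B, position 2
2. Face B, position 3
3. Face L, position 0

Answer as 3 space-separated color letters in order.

Answer: G B W

Derivation:
After move 1 (R): R=RRRR U=WGWG F=GYGY D=YBYB B=WBWB
After move 2 (U'): U=GGWW F=OOGY R=GYRR B=RRWB L=WBOO
After move 3 (R): R=RGRY U=GOWY F=OBGB D=YWYR B=WRGB
After move 4 (U'): U=OYGW F=WBGB R=OBRY B=RGGB L=WROO
After move 5 (F): F=GWBB U=OYOR R=GBWY D=ROYR L=WYOW
Query 1: B[2] = G
Query 2: B[3] = B
Query 3: L[0] = W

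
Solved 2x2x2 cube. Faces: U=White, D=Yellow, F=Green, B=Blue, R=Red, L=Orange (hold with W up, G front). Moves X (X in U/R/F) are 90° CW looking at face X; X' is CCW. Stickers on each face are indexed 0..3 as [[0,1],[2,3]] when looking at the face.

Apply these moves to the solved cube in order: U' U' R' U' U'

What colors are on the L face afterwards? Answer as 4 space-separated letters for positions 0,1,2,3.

Answer: O R O O

Derivation:
After move 1 (U'): U=WWWW F=OOGG R=GGRR B=RRBB L=BBOO
After move 2 (U'): U=WWWW F=BBGG R=OORR B=GGBB L=RROO
After move 3 (R'): R=OROR U=WBWG F=BWGW D=YBYG B=YGYB
After move 4 (U'): U=BGWW F=RRGW R=BWOR B=ORYB L=YGOO
After move 5 (U'): U=GWBW F=YGGW R=RROR B=BWYB L=OROO
Query: L face = OROO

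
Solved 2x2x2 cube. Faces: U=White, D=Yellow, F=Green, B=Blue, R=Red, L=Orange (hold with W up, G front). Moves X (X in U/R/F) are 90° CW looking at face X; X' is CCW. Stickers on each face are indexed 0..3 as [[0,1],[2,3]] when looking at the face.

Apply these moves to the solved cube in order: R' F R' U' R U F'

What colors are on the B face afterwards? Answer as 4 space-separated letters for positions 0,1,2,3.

After move 1 (R'): R=RRRR U=WBWB F=GWGW D=YGYG B=YBYB
After move 2 (F): F=GGWW U=WBOO R=WRBR D=RRYG L=OYOG
After move 3 (R'): R=RRWB U=WYOY F=GBWO D=RGYW B=GBRB
After move 4 (U'): U=YYWO F=OYWO R=GBWB B=RRRB L=GBOG
After move 5 (R): R=WGBB U=YYWO F=OGWW D=RRYR B=ORYB
After move 6 (U): U=WYOY F=WGWW R=ORBB B=GBYB L=OGOG
After move 7 (F'): F=GWWW U=WYOB R=RRRB D=GGYR L=OYOO
Query: B face = GBYB

Answer: G B Y B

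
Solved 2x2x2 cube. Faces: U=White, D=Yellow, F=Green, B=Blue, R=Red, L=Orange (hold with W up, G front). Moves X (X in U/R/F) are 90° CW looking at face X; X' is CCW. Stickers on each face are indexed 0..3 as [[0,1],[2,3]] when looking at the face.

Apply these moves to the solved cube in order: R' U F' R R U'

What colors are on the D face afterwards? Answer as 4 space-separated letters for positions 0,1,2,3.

After move 1 (R'): R=RRRR U=WBWB F=GWGW D=YGYG B=YBYB
After move 2 (U): U=WWBB F=RRGW R=YBRR B=OOYB L=GWOO
After move 3 (F'): F=RWRG U=WWYR R=GBYR D=WOYG L=GBOB
After move 4 (R): R=YGRB U=WWYG F=RORG D=WYYO B=ROWB
After move 5 (R): R=RYBG U=WOYG F=RYRO D=WWYR B=GOWB
After move 6 (U'): U=OGWY F=GBRO R=RYBG B=RYWB L=GOOB
Query: D face = WWYR

Answer: W W Y R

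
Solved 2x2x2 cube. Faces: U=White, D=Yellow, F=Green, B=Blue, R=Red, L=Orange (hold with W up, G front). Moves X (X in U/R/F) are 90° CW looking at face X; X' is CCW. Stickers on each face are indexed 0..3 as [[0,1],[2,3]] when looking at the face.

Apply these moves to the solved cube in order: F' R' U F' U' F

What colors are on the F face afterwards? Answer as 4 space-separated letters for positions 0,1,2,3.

Answer: R G G B

Derivation:
After move 1 (F'): F=GGGG U=WWRR R=YRYR D=OOYY L=OWOW
After move 2 (R'): R=RRYY U=WBRB F=GWGR D=OGYG B=YBOB
After move 3 (U): U=RWBB F=RRGR R=YBYY B=OWOB L=GWOW
After move 4 (F'): F=RRRG U=RWYY R=GBOY D=WWYG L=GBOB
After move 5 (U'): U=WYRY F=GBRG R=RROY B=GBOB L=OWOB
After move 6 (F): F=RGGB U=WYBW R=RRYY D=ORYG L=OWOW
Query: F face = RGGB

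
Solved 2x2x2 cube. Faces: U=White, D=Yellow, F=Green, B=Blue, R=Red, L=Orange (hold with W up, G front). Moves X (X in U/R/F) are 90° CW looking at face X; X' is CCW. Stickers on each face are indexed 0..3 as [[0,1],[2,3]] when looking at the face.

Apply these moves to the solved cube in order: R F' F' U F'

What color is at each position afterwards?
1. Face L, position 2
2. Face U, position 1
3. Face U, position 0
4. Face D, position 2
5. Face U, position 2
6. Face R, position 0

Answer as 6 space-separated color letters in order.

After move 1 (R): R=RRRR U=WGWG F=GYGY D=YBYB B=WBWB
After move 2 (F'): F=YYGG U=WGRR R=BRYR D=OOYB L=OGOW
After move 3 (F'): F=YGYG U=WGBY R=OROR D=GWYB L=OROR
After move 4 (U): U=BWYG F=ORYG R=WBOR B=ORWB L=YGOR
After move 5 (F'): F=RGOY U=BWWO R=WBGR D=GRYB L=YGOY
Query 1: L[2] = O
Query 2: U[1] = W
Query 3: U[0] = B
Query 4: D[2] = Y
Query 5: U[2] = W
Query 6: R[0] = W

Answer: O W B Y W W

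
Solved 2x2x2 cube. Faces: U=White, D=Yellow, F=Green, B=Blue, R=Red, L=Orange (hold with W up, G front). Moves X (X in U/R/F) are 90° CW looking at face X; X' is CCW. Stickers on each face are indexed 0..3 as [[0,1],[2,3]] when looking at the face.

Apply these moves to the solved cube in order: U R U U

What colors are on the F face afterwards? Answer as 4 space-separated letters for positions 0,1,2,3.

After move 1 (U): U=WWWW F=RRGG R=BBRR B=OOBB L=GGOO
After move 2 (R): R=RBRB U=WRWG F=RYGY D=YBYO B=WOWB
After move 3 (U): U=WWGR F=RBGY R=WORB B=GGWB L=RYOO
After move 4 (U): U=GWRW F=WOGY R=GGRB B=RYWB L=RBOO
Query: F face = WOGY

Answer: W O G Y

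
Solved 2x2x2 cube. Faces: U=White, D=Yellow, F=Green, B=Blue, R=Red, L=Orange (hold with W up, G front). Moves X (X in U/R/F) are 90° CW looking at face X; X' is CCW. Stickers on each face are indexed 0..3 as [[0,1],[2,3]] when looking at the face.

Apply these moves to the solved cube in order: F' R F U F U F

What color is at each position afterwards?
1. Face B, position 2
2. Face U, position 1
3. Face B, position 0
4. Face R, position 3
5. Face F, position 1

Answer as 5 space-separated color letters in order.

Answer: W W G R W

Derivation:
After move 1 (F'): F=GGGG U=WWRR R=YRYR D=OOYY L=OWOW
After move 2 (R): R=YYRR U=WGRG F=GOGY D=OBYB B=RBWB
After move 3 (F): F=GGYO U=WGWW R=RYGR D=RYYB L=OOOB
After move 4 (U): U=WWWG F=RYYO R=RBGR B=OOWB L=GGOB
After move 5 (F): F=YROY U=WWBG R=WBGR D=GRYB L=GROY
After move 6 (U): U=BWGW F=WBOY R=OOGR B=GRWB L=YROY
After move 7 (F): F=OWYB U=BWYR R=GOWR D=GOYB L=YGOR
Query 1: B[2] = W
Query 2: U[1] = W
Query 3: B[0] = G
Query 4: R[3] = R
Query 5: F[1] = W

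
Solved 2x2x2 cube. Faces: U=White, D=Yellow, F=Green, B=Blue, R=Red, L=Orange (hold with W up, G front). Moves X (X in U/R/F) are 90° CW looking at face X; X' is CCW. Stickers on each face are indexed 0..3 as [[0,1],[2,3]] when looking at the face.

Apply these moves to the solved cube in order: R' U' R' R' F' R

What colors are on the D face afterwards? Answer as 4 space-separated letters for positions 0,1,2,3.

Answer: B O Y W

Derivation:
After move 1 (R'): R=RRRR U=WBWB F=GWGW D=YGYG B=YBYB
After move 2 (U'): U=BBWW F=OOGW R=GWRR B=RRYB L=YBOO
After move 3 (R'): R=WRGR U=BYWR F=OBGW D=YOYW B=GRGB
After move 4 (R'): R=RRWG U=BGWG F=OYGR D=YBYW B=WROB
After move 5 (F'): F=YROG U=BGRW R=BRYG D=BOYW L=YGOW
After move 6 (R): R=YBGR U=BRRG F=YOOW D=BOYW B=WRGB
Query: D face = BOYW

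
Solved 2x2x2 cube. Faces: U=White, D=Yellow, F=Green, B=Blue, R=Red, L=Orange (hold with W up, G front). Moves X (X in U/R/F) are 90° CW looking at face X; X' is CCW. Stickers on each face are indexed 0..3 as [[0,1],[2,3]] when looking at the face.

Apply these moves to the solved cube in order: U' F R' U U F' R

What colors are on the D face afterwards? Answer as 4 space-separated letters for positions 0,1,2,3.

After move 1 (U'): U=WWWW F=OOGG R=GGRR B=RRBB L=BBOO
After move 2 (F): F=GOGO U=WWOB R=WGWR D=RGYY L=BYOY
After move 3 (R'): R=GRWW U=WBOR F=GWGB D=ROYO B=YRGB
After move 4 (U): U=OWRB F=GRGB R=YRWW B=BYGB L=GWOY
After move 5 (U): U=ROBW F=YRGB R=BYWW B=GWGB L=GROY
After move 6 (F'): F=RBYG U=ROBW R=OYRW D=RYYO L=GWOB
After move 7 (R): R=ROWY U=RBBG F=RYYO D=RGYG B=WWOB
Query: D face = RGYG

Answer: R G Y G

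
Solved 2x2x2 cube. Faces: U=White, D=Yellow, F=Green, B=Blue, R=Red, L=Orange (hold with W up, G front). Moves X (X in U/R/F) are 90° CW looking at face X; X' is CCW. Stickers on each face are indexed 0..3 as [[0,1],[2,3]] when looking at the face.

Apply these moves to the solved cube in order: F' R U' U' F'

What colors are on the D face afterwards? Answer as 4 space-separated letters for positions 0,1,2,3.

Answer: Y W Y B

Derivation:
After move 1 (F'): F=GGGG U=WWRR R=YRYR D=OOYY L=OWOW
After move 2 (R): R=YYRR U=WGRG F=GOGY D=OBYB B=RBWB
After move 3 (U'): U=GGWR F=OWGY R=GORR B=YYWB L=RBOW
After move 4 (U'): U=GRGW F=RBGY R=OWRR B=GOWB L=YYOW
After move 5 (F'): F=BYRG U=GROR R=BWOR D=YWYB L=YWOG
Query: D face = YWYB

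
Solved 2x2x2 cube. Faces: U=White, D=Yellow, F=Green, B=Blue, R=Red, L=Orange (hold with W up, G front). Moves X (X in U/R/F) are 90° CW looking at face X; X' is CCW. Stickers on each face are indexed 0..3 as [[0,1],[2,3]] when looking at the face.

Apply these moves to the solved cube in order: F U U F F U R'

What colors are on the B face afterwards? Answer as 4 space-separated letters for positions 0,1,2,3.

After move 1 (F): F=GGGG U=WWOO R=WRWR D=RRYY L=OYOY
After move 2 (U): U=OWOW F=WRGG R=BBWR B=OYBB L=GGOY
After move 3 (U): U=OOWW F=BBGG R=OYWR B=GGBB L=WROY
After move 4 (F): F=GBGB U=OOYR R=WYWR D=WOYY L=WROR
After move 5 (F): F=GGBB U=OORR R=YYRR D=WWYY L=WWOO
After move 6 (U): U=RORO F=YYBB R=GGRR B=WWBB L=GGOO
After move 7 (R'): R=GRGR U=RBRW F=YOBO D=WYYB B=YWWB
Query: B face = YWWB

Answer: Y W W B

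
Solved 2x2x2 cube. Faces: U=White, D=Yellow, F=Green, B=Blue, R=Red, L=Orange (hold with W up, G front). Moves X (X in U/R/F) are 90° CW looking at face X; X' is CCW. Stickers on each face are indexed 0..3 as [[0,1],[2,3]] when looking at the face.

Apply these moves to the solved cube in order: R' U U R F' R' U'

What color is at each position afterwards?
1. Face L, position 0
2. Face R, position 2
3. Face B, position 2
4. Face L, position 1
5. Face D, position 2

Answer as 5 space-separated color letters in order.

After move 1 (R'): R=RRRR U=WBWB F=GWGW D=YGYG B=YBYB
After move 2 (U): U=WWBB F=RRGW R=YBRR B=OOYB L=GWOO
After move 3 (U): U=BWBW F=YBGW R=OORR B=GWYB L=RROO
After move 4 (R): R=RORO U=BBBW F=YGGG D=YYYG B=WWWB
After move 5 (F'): F=GGYG U=BBRR R=YOYO D=ROYG L=RWOB
After move 6 (R'): R=OOYY U=BWRW F=GBYR D=RGYG B=GWOB
After move 7 (U'): U=WWBR F=RWYR R=GBYY B=OOOB L=GWOB
Query 1: L[0] = G
Query 2: R[2] = Y
Query 3: B[2] = O
Query 4: L[1] = W
Query 5: D[2] = Y

Answer: G Y O W Y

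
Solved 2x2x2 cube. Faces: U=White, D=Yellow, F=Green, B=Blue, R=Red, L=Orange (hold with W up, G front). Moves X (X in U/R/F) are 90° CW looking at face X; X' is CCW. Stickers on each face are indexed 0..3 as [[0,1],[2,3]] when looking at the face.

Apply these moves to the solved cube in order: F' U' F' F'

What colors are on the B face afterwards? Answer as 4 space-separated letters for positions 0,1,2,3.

Answer: Y R B B

Derivation:
After move 1 (F'): F=GGGG U=WWRR R=YRYR D=OOYY L=OWOW
After move 2 (U'): U=WRWR F=OWGG R=GGYR B=YRBB L=BBOW
After move 3 (F'): F=WGOG U=WRGY R=OGOR D=BWYY L=BROW
After move 4 (F'): F=GGWO U=WROO R=WGBR D=RWYY L=BYOG
Query: B face = YRBB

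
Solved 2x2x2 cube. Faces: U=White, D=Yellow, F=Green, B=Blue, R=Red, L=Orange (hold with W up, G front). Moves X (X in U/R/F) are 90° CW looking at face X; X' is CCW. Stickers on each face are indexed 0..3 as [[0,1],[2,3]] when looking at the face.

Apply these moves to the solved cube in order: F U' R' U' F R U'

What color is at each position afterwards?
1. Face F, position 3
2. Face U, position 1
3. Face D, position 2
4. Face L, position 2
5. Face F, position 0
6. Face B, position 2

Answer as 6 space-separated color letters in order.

Answer: G B Y O Y W

Derivation:
After move 1 (F): F=GGGG U=WWOO R=WRWR D=RRYY L=OYOY
After move 2 (U'): U=WOWO F=OYGG R=GGWR B=WRBB L=BBOY
After move 3 (R'): R=GRGW U=WBWW F=OOGO D=RYYG B=YRRB
After move 4 (U'): U=BWWW F=BBGO R=OOGW B=GRRB L=YROY
After move 5 (F): F=GBOB U=BWYR R=WOWW D=GOYG L=YROY
After move 6 (R): R=WWWO U=BBYB F=GOOG D=GRYG B=RRWB
After move 7 (U'): U=BBBY F=YROG R=GOWO B=WWWB L=RROY
Query 1: F[3] = G
Query 2: U[1] = B
Query 3: D[2] = Y
Query 4: L[2] = O
Query 5: F[0] = Y
Query 6: B[2] = W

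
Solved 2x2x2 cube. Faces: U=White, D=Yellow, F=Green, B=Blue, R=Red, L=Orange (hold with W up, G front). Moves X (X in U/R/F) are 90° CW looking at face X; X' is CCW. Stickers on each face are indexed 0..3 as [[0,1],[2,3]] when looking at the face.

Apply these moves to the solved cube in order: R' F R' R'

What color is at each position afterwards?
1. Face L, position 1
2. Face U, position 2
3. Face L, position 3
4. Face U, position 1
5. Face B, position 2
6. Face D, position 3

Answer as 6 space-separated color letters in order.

After move 1 (R'): R=RRRR U=WBWB F=GWGW D=YGYG B=YBYB
After move 2 (F): F=GGWW U=WBOO R=WRBR D=RRYG L=OYOG
After move 3 (R'): R=RRWB U=WYOY F=GBWO D=RGYW B=GBRB
After move 4 (R'): R=RBRW U=WROG F=GYWY D=RBYO B=WBGB
Query 1: L[1] = Y
Query 2: U[2] = O
Query 3: L[3] = G
Query 4: U[1] = R
Query 5: B[2] = G
Query 6: D[3] = O

Answer: Y O G R G O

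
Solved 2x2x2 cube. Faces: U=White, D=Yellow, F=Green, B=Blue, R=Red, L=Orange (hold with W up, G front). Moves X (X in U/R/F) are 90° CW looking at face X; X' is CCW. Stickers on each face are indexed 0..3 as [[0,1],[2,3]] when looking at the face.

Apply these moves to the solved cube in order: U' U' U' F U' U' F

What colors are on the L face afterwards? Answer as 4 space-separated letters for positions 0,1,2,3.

After move 1 (U'): U=WWWW F=OOGG R=GGRR B=RRBB L=BBOO
After move 2 (U'): U=WWWW F=BBGG R=OORR B=GGBB L=RROO
After move 3 (U'): U=WWWW F=RRGG R=BBRR B=OOBB L=GGOO
After move 4 (F): F=GRGR U=WWOG R=WBWR D=RBYY L=GYOY
After move 5 (U'): U=WGWO F=GYGR R=GRWR B=WBBB L=OOOY
After move 6 (U'): U=GOWW F=OOGR R=GYWR B=GRBB L=WBOY
After move 7 (F): F=GORO U=GOYB R=WYWR D=WGYY L=WROB
Query: L face = WROB

Answer: W R O B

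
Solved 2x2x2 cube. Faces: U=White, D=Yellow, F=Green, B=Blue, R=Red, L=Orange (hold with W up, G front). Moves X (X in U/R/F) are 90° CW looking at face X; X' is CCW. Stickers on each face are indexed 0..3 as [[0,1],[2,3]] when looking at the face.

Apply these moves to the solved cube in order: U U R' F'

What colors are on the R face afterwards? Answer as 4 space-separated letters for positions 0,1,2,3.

After move 1 (U): U=WWWW F=RRGG R=BBRR B=OOBB L=GGOO
After move 2 (U): U=WWWW F=BBGG R=OORR B=GGBB L=RROO
After move 3 (R'): R=OROR U=WBWG F=BWGW D=YBYG B=YGYB
After move 4 (F'): F=WWBG U=WBOO R=BRYR D=ROYG L=RGOW
Query: R face = BRYR

Answer: B R Y R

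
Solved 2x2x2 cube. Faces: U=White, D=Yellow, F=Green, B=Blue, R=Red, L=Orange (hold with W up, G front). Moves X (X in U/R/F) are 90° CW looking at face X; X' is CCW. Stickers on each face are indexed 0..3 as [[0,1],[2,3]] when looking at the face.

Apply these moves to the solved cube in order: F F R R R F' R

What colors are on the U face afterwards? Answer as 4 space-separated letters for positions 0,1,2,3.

Answer: W Y R G

Derivation:
After move 1 (F): F=GGGG U=WWOO R=WRWR D=RRYY L=OYOY
After move 2 (F): F=GGGG U=WWYY R=OROR D=WWYY L=OROR
After move 3 (R): R=OORR U=WGYG F=GWGY D=WBYB B=YBWB
After move 4 (R): R=RORO U=WWYY F=GBGB D=WWYY B=GBGB
After move 5 (R): R=RROO U=WBYB F=GWGY D=WGYG B=YBWB
After move 6 (F'): F=WYGG U=WBRO R=GRWO D=RRYG L=OBOY
After move 7 (R): R=WGOR U=WYRG F=WRGG D=RWYY B=OBBB
Query: U face = WYRG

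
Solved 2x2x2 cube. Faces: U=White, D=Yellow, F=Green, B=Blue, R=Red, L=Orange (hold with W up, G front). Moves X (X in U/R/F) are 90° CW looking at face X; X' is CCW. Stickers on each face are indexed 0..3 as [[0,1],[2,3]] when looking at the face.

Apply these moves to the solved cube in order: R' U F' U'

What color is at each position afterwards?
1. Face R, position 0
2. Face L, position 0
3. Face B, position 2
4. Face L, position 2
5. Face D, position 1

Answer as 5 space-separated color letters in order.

After move 1 (R'): R=RRRR U=WBWB F=GWGW D=YGYG B=YBYB
After move 2 (U): U=WWBB F=RRGW R=YBRR B=OOYB L=GWOO
After move 3 (F'): F=RWRG U=WWYR R=GBYR D=WOYG L=GBOB
After move 4 (U'): U=WRWY F=GBRG R=RWYR B=GBYB L=OOOB
Query 1: R[0] = R
Query 2: L[0] = O
Query 3: B[2] = Y
Query 4: L[2] = O
Query 5: D[1] = O

Answer: R O Y O O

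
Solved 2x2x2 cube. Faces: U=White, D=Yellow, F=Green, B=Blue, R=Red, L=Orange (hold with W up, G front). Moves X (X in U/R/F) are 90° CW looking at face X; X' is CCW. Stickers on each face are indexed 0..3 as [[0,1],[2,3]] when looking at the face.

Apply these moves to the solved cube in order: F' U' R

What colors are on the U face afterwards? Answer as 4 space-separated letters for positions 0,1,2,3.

After move 1 (F'): F=GGGG U=WWRR R=YRYR D=OOYY L=OWOW
After move 2 (U'): U=WRWR F=OWGG R=GGYR B=YRBB L=BBOW
After move 3 (R): R=YGRG U=WWWG F=OOGY D=OBYY B=RRRB
Query: U face = WWWG

Answer: W W W G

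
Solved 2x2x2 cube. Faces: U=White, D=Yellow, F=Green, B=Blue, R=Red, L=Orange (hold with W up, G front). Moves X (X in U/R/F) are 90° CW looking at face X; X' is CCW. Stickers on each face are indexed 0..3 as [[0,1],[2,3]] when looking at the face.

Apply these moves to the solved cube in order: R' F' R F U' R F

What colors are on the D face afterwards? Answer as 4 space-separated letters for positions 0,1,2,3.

After move 1 (R'): R=RRRR U=WBWB F=GWGW D=YGYG B=YBYB
After move 2 (F'): F=WWGG U=WBRR R=GRYR D=OOYG L=OBOW
After move 3 (R): R=YGRR U=WWRG F=WOGG D=OYYY B=RBBB
After move 4 (F): F=GWGO U=WWWB R=RGGR D=RYYY L=OOOY
After move 5 (U'): U=WBWW F=OOGO R=GWGR B=RGBB L=RBOY
After move 6 (R): R=GGRW U=WOWO F=OYGY D=RBYR B=WGBB
After move 7 (F): F=GOYY U=WOYB R=WGOW D=RGYR L=RROB
Query: D face = RGYR

Answer: R G Y R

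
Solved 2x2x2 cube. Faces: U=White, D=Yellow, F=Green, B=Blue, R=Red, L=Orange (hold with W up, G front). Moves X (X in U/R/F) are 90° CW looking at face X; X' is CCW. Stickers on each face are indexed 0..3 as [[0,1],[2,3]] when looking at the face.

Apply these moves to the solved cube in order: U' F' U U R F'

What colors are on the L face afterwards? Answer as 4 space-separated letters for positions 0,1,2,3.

After move 1 (U'): U=WWWW F=OOGG R=GGRR B=RRBB L=BBOO
After move 2 (F'): F=OGOG U=WWGR R=YGYR D=BOYY L=BWOW
After move 3 (U): U=GWRW F=YGOG R=RRYR B=BWBB L=OGOW
After move 4 (U): U=RGWW F=RROG R=BWYR B=OGBB L=YGOW
After move 5 (R): R=YBRW U=RRWG F=ROOY D=BBYO B=WGGB
After move 6 (F'): F=OYRO U=RRYR R=BBBW D=GWYO L=YGOW
Query: L face = YGOW

Answer: Y G O W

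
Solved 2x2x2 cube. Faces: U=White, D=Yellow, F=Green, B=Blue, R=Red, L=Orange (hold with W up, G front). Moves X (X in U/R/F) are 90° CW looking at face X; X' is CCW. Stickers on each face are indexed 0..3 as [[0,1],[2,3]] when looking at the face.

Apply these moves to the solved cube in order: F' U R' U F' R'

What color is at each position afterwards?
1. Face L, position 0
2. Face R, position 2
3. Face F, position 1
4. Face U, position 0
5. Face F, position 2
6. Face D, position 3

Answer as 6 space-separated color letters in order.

Answer: Y R R R B G

Derivation:
After move 1 (F'): F=GGGG U=WWRR R=YRYR D=OOYY L=OWOW
After move 2 (U): U=RWRW F=YRGG R=BBYR B=OWBB L=GGOW
After move 3 (R'): R=BRBY U=RBRO F=YWGW D=ORYG B=YWOB
After move 4 (U): U=RROB F=BRGW R=YWBY B=GGOB L=YWOW
After move 5 (F'): F=RWBG U=RRYB R=RWOY D=WWYG L=YBOO
After move 6 (R'): R=WYRO U=ROYG F=RRBB D=WWYG B=GGWB
Query 1: L[0] = Y
Query 2: R[2] = R
Query 3: F[1] = R
Query 4: U[0] = R
Query 5: F[2] = B
Query 6: D[3] = G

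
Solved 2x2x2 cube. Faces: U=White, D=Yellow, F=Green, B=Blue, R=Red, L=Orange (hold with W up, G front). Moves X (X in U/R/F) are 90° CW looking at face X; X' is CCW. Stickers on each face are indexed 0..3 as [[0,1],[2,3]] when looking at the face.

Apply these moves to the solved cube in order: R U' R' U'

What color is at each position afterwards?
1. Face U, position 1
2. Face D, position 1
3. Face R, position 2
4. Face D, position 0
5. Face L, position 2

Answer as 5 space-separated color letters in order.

Answer: R O G Y O

Derivation:
After move 1 (R): R=RRRR U=WGWG F=GYGY D=YBYB B=WBWB
After move 2 (U'): U=GGWW F=OOGY R=GYRR B=RRWB L=WBOO
After move 3 (R'): R=YRGR U=GWWR F=OGGW D=YOYY B=BRBB
After move 4 (U'): U=WRGW F=WBGW R=OGGR B=YRBB L=BROO
Query 1: U[1] = R
Query 2: D[1] = O
Query 3: R[2] = G
Query 4: D[0] = Y
Query 5: L[2] = O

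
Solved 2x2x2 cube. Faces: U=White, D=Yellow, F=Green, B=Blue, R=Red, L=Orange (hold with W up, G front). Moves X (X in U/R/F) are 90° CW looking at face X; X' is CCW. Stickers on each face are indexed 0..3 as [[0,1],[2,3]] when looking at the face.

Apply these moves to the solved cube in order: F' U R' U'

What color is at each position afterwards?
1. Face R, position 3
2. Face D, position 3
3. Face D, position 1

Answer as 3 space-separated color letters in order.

After move 1 (F'): F=GGGG U=WWRR R=YRYR D=OOYY L=OWOW
After move 2 (U): U=RWRW F=YRGG R=BBYR B=OWBB L=GGOW
After move 3 (R'): R=BRBY U=RBRO F=YWGW D=ORYG B=YWOB
After move 4 (U'): U=BORR F=GGGW R=YWBY B=BROB L=YWOW
Query 1: R[3] = Y
Query 2: D[3] = G
Query 3: D[1] = R

Answer: Y G R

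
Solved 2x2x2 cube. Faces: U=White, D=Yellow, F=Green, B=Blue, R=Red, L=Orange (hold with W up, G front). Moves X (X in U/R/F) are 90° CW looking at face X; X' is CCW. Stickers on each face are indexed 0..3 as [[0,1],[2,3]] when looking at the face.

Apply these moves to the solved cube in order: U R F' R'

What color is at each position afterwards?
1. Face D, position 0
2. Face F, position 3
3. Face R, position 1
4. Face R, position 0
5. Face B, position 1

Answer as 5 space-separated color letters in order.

After move 1 (U): U=WWWW F=RRGG R=BBRR B=OOBB L=GGOO
After move 2 (R): R=RBRB U=WRWG F=RYGY D=YBYO B=WOWB
After move 3 (F'): F=YYRG U=WRRR R=BBYB D=GOYO L=GGOW
After move 4 (R'): R=BBBY U=WWRW F=YRRR D=GYYG B=OOOB
Query 1: D[0] = G
Query 2: F[3] = R
Query 3: R[1] = B
Query 4: R[0] = B
Query 5: B[1] = O

Answer: G R B B O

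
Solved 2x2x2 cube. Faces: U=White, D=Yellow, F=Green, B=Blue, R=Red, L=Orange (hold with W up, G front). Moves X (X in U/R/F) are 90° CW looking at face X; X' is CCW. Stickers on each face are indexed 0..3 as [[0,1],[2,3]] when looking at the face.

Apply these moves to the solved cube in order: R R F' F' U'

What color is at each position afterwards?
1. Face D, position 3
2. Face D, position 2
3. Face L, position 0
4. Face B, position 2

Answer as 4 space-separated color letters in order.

After move 1 (R): R=RRRR U=WGWG F=GYGY D=YBYB B=WBWB
After move 2 (R): R=RRRR U=WYWY F=GBGB D=YWYW B=GBGB
After move 3 (F'): F=BBGG U=WYRR R=WRYR D=OOYW L=OYOW
After move 4 (F'): F=BGBG U=WYWY R=OROR D=YWYW L=OROR
After move 5 (U'): U=YYWW F=ORBG R=BGOR B=ORGB L=GBOR
Query 1: D[3] = W
Query 2: D[2] = Y
Query 3: L[0] = G
Query 4: B[2] = G

Answer: W Y G G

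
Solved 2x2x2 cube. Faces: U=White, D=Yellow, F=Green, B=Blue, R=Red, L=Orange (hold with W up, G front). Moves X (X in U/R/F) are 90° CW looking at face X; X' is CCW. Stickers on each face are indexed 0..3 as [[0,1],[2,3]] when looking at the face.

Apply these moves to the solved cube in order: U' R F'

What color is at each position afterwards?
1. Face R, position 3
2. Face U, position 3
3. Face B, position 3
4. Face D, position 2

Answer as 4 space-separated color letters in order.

After move 1 (U'): U=WWWW F=OOGG R=GGRR B=RRBB L=BBOO
After move 2 (R): R=RGRG U=WOWG F=OYGY D=YBYR B=WRWB
After move 3 (F'): F=YYOG U=WORR R=BGYG D=BOYR L=BGOW
Query 1: R[3] = G
Query 2: U[3] = R
Query 3: B[3] = B
Query 4: D[2] = Y

Answer: G R B Y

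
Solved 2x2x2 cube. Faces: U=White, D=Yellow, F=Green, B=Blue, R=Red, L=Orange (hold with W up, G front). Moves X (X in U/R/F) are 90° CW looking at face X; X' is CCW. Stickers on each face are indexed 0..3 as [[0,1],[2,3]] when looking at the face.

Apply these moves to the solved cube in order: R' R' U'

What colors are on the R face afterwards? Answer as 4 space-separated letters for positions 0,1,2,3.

Answer: G B R R

Derivation:
After move 1 (R'): R=RRRR U=WBWB F=GWGW D=YGYG B=YBYB
After move 2 (R'): R=RRRR U=WYWY F=GBGB D=YWYW B=GBGB
After move 3 (U'): U=YYWW F=OOGB R=GBRR B=RRGB L=GBOO
Query: R face = GBRR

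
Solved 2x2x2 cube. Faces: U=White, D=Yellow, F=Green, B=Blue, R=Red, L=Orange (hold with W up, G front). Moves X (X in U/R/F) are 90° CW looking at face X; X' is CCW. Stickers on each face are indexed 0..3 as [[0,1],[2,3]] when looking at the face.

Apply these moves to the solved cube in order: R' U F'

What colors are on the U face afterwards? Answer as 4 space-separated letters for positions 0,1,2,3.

Answer: W W Y R

Derivation:
After move 1 (R'): R=RRRR U=WBWB F=GWGW D=YGYG B=YBYB
After move 2 (U): U=WWBB F=RRGW R=YBRR B=OOYB L=GWOO
After move 3 (F'): F=RWRG U=WWYR R=GBYR D=WOYG L=GBOB
Query: U face = WWYR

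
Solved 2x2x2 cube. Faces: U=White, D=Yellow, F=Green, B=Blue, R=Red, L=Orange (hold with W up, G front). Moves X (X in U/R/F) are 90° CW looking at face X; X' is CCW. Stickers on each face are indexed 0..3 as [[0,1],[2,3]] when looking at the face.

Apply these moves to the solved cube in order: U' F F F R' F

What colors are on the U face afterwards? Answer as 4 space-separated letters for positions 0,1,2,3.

After move 1 (U'): U=WWWW F=OOGG R=GGRR B=RRBB L=BBOO
After move 2 (F): F=GOGO U=WWOB R=WGWR D=RGYY L=BYOY
After move 3 (F): F=GGOO U=WWYY R=OGBR D=WWYY L=BROG
After move 4 (F): F=OGOG U=WWGR R=YGYR D=BOYY L=BWOW
After move 5 (R'): R=GRYY U=WBGR F=OWOR D=BGYG B=YROB
After move 6 (F): F=OORW U=WBWW R=GRRY D=YGYG L=BBOG
Query: U face = WBWW

Answer: W B W W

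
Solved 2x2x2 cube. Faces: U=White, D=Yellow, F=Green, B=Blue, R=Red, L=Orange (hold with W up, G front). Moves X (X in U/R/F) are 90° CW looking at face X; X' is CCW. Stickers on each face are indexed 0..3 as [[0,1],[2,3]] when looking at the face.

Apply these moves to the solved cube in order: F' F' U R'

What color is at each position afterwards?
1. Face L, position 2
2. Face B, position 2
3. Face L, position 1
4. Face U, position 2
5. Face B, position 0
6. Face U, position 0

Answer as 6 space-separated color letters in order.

Answer: O W G Y Y Y

Derivation:
After move 1 (F'): F=GGGG U=WWRR R=YRYR D=OOYY L=OWOW
After move 2 (F'): F=GGGG U=WWYY R=OROR D=WWYY L=OROR
After move 3 (U): U=YWYW F=ORGG R=BBOR B=ORBB L=GGOR
After move 4 (R'): R=BRBO U=YBYO F=OWGW D=WRYG B=YRWB
Query 1: L[2] = O
Query 2: B[2] = W
Query 3: L[1] = G
Query 4: U[2] = Y
Query 5: B[0] = Y
Query 6: U[0] = Y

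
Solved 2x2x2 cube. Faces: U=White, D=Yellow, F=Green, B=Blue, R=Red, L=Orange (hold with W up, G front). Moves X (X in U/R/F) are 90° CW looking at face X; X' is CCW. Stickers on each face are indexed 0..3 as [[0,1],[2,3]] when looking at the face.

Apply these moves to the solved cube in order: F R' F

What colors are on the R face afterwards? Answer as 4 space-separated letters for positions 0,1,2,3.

Answer: O R B W

Derivation:
After move 1 (F): F=GGGG U=WWOO R=WRWR D=RRYY L=OYOY
After move 2 (R'): R=RRWW U=WBOB F=GWGO D=RGYG B=YBRB
After move 3 (F): F=GGOW U=WBYY R=ORBW D=WRYG L=OROG
Query: R face = ORBW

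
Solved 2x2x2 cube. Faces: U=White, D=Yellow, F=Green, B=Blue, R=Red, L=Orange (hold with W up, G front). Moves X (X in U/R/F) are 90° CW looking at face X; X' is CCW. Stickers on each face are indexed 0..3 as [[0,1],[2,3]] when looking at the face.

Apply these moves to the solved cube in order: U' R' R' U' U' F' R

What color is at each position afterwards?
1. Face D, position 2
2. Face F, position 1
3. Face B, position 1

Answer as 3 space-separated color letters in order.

Answer: Y O B

Derivation:
After move 1 (U'): U=WWWW F=OOGG R=GGRR B=RRBB L=BBOO
After move 2 (R'): R=GRGR U=WBWR F=OWGW D=YOYG B=YRYB
After move 3 (R'): R=RRGG U=WYWY F=OBGR D=YWYW B=GROB
After move 4 (U'): U=YYWW F=BBGR R=OBGG B=RROB L=GROO
After move 5 (U'): U=YWYW F=GRGR R=BBGG B=OBOB L=RROO
After move 6 (F'): F=RRGG U=YWBG R=WBYG D=ROYW L=RWOY
After move 7 (R): R=YWGB U=YRBG F=ROGW D=ROYO B=GBWB
Query 1: D[2] = Y
Query 2: F[1] = O
Query 3: B[1] = B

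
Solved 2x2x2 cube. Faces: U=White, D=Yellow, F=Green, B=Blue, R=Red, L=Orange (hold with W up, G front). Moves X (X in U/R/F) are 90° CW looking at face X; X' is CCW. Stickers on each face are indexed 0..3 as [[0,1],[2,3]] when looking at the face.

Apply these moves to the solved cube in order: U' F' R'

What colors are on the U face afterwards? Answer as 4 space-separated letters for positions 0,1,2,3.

Answer: W B G R

Derivation:
After move 1 (U'): U=WWWW F=OOGG R=GGRR B=RRBB L=BBOO
After move 2 (F'): F=OGOG U=WWGR R=YGYR D=BOYY L=BWOW
After move 3 (R'): R=GRYY U=WBGR F=OWOR D=BGYG B=YROB
Query: U face = WBGR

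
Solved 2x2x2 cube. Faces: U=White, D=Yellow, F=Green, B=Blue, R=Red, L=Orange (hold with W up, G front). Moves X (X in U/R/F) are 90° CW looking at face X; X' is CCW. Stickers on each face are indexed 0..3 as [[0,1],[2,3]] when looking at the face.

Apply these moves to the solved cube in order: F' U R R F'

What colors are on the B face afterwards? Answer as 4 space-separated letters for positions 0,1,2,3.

After move 1 (F'): F=GGGG U=WWRR R=YRYR D=OOYY L=OWOW
After move 2 (U): U=RWRW F=YRGG R=BBYR B=OWBB L=GGOW
After move 3 (R): R=YBRB U=RRRG F=YOGY D=OBYO B=WWWB
After move 4 (R): R=RYBB U=RORY F=YBGO D=OWYW B=GWRB
After move 5 (F'): F=BOYG U=RORB R=WYOB D=GWYW L=GYOR
Query: B face = GWRB

Answer: G W R B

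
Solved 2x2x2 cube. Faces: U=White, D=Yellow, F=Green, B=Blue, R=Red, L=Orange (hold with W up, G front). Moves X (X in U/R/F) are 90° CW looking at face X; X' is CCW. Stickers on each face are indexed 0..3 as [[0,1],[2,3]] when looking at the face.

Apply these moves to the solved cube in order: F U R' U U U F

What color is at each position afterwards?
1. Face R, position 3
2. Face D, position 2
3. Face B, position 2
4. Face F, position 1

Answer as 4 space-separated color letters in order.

After move 1 (F): F=GGGG U=WWOO R=WRWR D=RRYY L=OYOY
After move 2 (U): U=OWOW F=WRGG R=BBWR B=OYBB L=GGOY
After move 3 (R'): R=BRBW U=OBOO F=WWGW D=RRYG B=YYRB
After move 4 (U): U=OOOB F=BRGW R=YYBW B=GGRB L=WWOY
After move 5 (U): U=OOBO F=YYGW R=GGBW B=WWRB L=BROY
After move 6 (U): U=BOOO F=GGGW R=WWBW B=BRRB L=YYOY
After move 7 (F): F=GGWG U=BOYY R=OWOW D=BWYG L=YROR
Query 1: R[3] = W
Query 2: D[2] = Y
Query 3: B[2] = R
Query 4: F[1] = G

Answer: W Y R G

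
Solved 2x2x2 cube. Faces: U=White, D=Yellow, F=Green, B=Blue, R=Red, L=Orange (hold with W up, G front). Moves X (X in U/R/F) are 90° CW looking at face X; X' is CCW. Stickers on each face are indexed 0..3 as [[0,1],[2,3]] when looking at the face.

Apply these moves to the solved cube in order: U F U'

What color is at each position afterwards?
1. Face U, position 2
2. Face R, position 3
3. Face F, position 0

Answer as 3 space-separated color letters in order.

After move 1 (U): U=WWWW F=RRGG R=BBRR B=OOBB L=GGOO
After move 2 (F): F=GRGR U=WWOG R=WBWR D=RBYY L=GYOY
After move 3 (U'): U=WGWO F=GYGR R=GRWR B=WBBB L=OOOY
Query 1: U[2] = W
Query 2: R[3] = R
Query 3: F[0] = G

Answer: W R G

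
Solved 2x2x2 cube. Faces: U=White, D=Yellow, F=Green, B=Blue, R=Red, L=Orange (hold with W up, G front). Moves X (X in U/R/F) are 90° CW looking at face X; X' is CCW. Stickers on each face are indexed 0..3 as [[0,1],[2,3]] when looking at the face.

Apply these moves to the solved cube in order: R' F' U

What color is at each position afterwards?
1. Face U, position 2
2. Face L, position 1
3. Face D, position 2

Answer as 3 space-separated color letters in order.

Answer: R W Y

Derivation:
After move 1 (R'): R=RRRR U=WBWB F=GWGW D=YGYG B=YBYB
After move 2 (F'): F=WWGG U=WBRR R=GRYR D=OOYG L=OBOW
After move 3 (U): U=RWRB F=GRGG R=YBYR B=OBYB L=WWOW
Query 1: U[2] = R
Query 2: L[1] = W
Query 3: D[2] = Y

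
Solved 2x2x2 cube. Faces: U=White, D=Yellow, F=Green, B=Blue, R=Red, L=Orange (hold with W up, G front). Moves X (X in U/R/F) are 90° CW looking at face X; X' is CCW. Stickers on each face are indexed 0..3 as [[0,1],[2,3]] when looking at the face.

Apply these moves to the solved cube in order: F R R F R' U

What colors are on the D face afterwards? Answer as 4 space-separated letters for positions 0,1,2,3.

After move 1 (F): F=GGGG U=WWOO R=WRWR D=RRYY L=OYOY
After move 2 (R): R=WWRR U=WGOG F=GRGY D=RBYB B=OBWB
After move 3 (R): R=RWRW U=WROY F=GBGB D=RWYO B=GBGB
After move 4 (F): F=GGBB U=WRYY R=OWYW D=RRYO L=OROW
After move 5 (R'): R=WWOY U=WGYG F=GRBY D=RGYB B=OBRB
After move 6 (U): U=YWGG F=WWBY R=OBOY B=ORRB L=GROW
Query: D face = RGYB

Answer: R G Y B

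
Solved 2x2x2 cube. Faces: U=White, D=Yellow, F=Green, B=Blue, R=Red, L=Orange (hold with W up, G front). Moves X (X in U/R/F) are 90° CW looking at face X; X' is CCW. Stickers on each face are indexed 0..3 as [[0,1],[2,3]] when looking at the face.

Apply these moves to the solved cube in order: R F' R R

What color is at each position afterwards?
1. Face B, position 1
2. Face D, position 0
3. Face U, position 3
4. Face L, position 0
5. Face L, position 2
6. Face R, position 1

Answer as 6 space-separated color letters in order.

After move 1 (R): R=RRRR U=WGWG F=GYGY D=YBYB B=WBWB
After move 2 (F'): F=YYGG U=WGRR R=BRYR D=OOYB L=OGOW
After move 3 (R): R=YBRR U=WYRG F=YOGB D=OWYW B=RBGB
After move 4 (R): R=RYRB U=WORB F=YWGW D=OGYR B=GBYB
Query 1: B[1] = B
Query 2: D[0] = O
Query 3: U[3] = B
Query 4: L[0] = O
Query 5: L[2] = O
Query 6: R[1] = Y

Answer: B O B O O Y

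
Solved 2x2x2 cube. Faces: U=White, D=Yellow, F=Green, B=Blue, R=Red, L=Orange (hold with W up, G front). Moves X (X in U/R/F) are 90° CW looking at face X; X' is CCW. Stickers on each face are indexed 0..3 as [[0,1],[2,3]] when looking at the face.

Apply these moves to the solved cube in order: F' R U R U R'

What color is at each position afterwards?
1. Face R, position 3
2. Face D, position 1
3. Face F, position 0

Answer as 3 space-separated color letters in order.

After move 1 (F'): F=GGGG U=WWRR R=YRYR D=OOYY L=OWOW
After move 2 (R): R=YYRR U=WGRG F=GOGY D=OBYB B=RBWB
After move 3 (U): U=RWGG F=YYGY R=RBRR B=OWWB L=GOOW
After move 4 (R): R=RRRB U=RYGY F=YBGB D=OWYO B=GWWB
After move 5 (U): U=GRYY F=RRGB R=GWRB B=GOWB L=YBOW
After move 6 (R'): R=WBGR U=GWYG F=RRGY D=ORYB B=OOWB
Query 1: R[3] = R
Query 2: D[1] = R
Query 3: F[0] = R

Answer: R R R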